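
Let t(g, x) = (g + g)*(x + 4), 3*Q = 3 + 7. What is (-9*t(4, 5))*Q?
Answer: -2160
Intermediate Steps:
Q = 10/3 (Q = (3 + 7)/3 = (1/3)*10 = 10/3 ≈ 3.3333)
t(g, x) = 2*g*(4 + x) (t(g, x) = (2*g)*(4 + x) = 2*g*(4 + x))
(-9*t(4, 5))*Q = -18*4*(4 + 5)*(10/3) = -18*4*9*(10/3) = -9*72*(10/3) = -648*10/3 = -2160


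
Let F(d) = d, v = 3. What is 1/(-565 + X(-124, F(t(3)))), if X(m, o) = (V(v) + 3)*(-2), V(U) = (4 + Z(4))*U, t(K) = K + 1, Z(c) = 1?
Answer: -1/601 ≈ -0.0016639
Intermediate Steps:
t(K) = 1 + K
V(U) = 5*U (V(U) = (4 + 1)*U = 5*U)
X(m, o) = -36 (X(m, o) = (5*3 + 3)*(-2) = (15 + 3)*(-2) = 18*(-2) = -36)
1/(-565 + X(-124, F(t(3)))) = 1/(-565 - 36) = 1/(-601) = -1/601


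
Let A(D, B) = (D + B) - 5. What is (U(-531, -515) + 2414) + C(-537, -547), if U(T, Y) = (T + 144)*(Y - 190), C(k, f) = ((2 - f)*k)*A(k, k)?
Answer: 318378476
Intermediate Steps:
A(D, B) = -5 + B + D (A(D, B) = (B + D) - 5 = -5 + B + D)
C(k, f) = k*(-5 + 2*k)*(2 - f) (C(k, f) = ((2 - f)*k)*(-5 + k + k) = (k*(2 - f))*(-5 + 2*k) = k*(-5 + 2*k)*(2 - f))
U(T, Y) = (-190 + Y)*(144 + T) (U(T, Y) = (144 + T)*(-190 + Y) = (-190 + Y)*(144 + T))
(U(-531, -515) + 2414) + C(-537, -547) = ((-27360 - 190*(-531) + 144*(-515) - 531*(-515)) + 2414) - 1*(-537)*(-5 + 2*(-537))*(-2 - 547) = ((-27360 + 100890 - 74160 + 273465) + 2414) - 1*(-537)*(-5 - 1074)*(-549) = (272835 + 2414) - 1*(-537)*(-1079)*(-549) = 275249 + 318103227 = 318378476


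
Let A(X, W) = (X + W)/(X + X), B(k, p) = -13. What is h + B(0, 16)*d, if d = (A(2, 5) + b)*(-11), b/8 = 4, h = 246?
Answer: 20289/4 ≈ 5072.3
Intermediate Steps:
b = 32 (b = 8*4 = 32)
A(X, W) = (W + X)/(2*X) (A(X, W) = (W + X)/((2*X)) = (W + X)*(1/(2*X)) = (W + X)/(2*X))
d = -1485/4 (d = ((½)*(5 + 2)/2 + 32)*(-11) = ((½)*(½)*7 + 32)*(-11) = (7/4 + 32)*(-11) = (135/4)*(-11) = -1485/4 ≈ -371.25)
h + B(0, 16)*d = 246 - 13*(-1485/4) = 246 + 19305/4 = 20289/4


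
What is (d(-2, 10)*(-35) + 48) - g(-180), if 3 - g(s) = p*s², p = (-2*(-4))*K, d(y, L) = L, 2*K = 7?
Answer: 906895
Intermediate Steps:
K = 7/2 (K = (½)*7 = 7/2 ≈ 3.5000)
p = 28 (p = -2*(-4)*(7/2) = 8*(7/2) = 28)
g(s) = 3 - 28*s²
(d(-2, 10)*(-35) + 48) - g(-180) = (10*(-35) + 48) - (3 - 28*(-180)²) = (-350 + 48) - (3 - 28*32400) = -302 - (3 - 907200) = -302 - 1*(-907197) = -302 + 907197 = 906895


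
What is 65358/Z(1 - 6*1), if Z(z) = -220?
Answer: -32679/110 ≈ -297.08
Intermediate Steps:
65358/Z(1 - 6*1) = 65358/(-220) = 65358*(-1/220) = -32679/110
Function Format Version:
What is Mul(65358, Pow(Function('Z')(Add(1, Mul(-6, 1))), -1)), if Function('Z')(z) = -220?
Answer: Rational(-32679, 110) ≈ -297.08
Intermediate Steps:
Mul(65358, Pow(Function('Z')(Add(1, Mul(-6, 1))), -1)) = Mul(65358, Pow(-220, -1)) = Mul(65358, Rational(-1, 220)) = Rational(-32679, 110)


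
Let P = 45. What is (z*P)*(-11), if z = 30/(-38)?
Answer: 7425/19 ≈ 390.79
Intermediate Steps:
z = -15/19 (z = 30*(-1/38) = -15/19 ≈ -0.78947)
(z*P)*(-11) = -15/19*45*(-11) = -675/19*(-11) = 7425/19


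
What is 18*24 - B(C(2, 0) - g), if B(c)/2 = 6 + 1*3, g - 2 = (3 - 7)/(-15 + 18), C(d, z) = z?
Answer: 414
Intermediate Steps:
g = ⅔ (g = 2 + (3 - 7)/(-15 + 18) = 2 - 4/3 = ⅔ ≈ 0.66667)
B(c) = 18 (B(c) = 2*(6 + 1*3) = 2*(6 + 3) = 2*9 = 18)
18*24 - B(C(2, 0) - g) = 18*24 - 1*18 = 432 - 18 = 414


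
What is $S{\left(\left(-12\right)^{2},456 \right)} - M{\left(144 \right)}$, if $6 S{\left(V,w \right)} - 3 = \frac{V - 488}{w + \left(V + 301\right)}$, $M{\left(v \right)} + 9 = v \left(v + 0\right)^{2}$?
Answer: $- \frac{16142178491}{5406} \approx -2.986 \cdot 10^{6}$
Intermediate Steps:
$M{\left(v \right)} = -9 + v^{3}$ ($M{\left(v \right)} = -9 + v \left(v + 0\right)^{2} = -9 + v v^{2} = -9 + v^{3}$)
$S{\left(V,w \right)} = \frac{1}{2} + \frac{-488 + V}{6 \left(301 + V + w\right)}$ ($S{\left(V,w \right)} = \frac{1}{2} + \frac{\left(V - 488\right) \frac{1}{w + \left(V + 301\right)}}{6} = \frac{1}{2} + \frac{\left(-488 + V\right) \frac{1}{w + \left(301 + V\right)}}{6} = \frac{1}{2} + \frac{\left(-488 + V\right) \frac{1}{301 + V + w}}{6} = \frac{1}{2} + \frac{\frac{1}{301 + V + w} \left(-488 + V\right)}{6} = \frac{1}{2} + \frac{-488 + V}{6 \left(301 + V + w\right)}$)
$S{\left(\left(-12\right)^{2},456 \right)} - M{\left(144 \right)} = \frac{415 + 3 \cdot 456 + 4 \left(-12\right)^{2}}{6 \left(301 + \left(-12\right)^{2} + 456\right)} - \left(-9 + 144^{3}\right) = \frac{415 + 1368 + 4 \cdot 144}{6 \left(301 + 144 + 456\right)} - \left(-9 + 2985984\right) = \frac{415 + 1368 + 576}{6 \cdot 901} - 2985975 = \frac{1}{6} \cdot \frac{1}{901} \cdot 2359 - 2985975 = \frac{2359}{5406} - 2985975 = - \frac{16142178491}{5406}$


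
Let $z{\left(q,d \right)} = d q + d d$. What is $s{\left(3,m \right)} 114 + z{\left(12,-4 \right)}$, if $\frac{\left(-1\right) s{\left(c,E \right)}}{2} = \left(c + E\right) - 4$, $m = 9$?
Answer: $-1856$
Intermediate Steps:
$z{\left(q,d \right)} = d^{2} + d q$ ($z{\left(q,d \right)} = d q + d^{2} = d^{2} + d q$)
$s{\left(c,E \right)} = 8 - 2 E - 2 c$ ($s{\left(c,E \right)} = - 2 \left(\left(c + E\right) - 4\right) = - 2 \left(\left(E + c\right) - 4\right) = - 2 \left(-4 + E + c\right) = 8 - 2 E - 2 c$)
$s{\left(3,m \right)} 114 + z{\left(12,-4 \right)} = \left(8 - 18 - 6\right) 114 - 4 \left(-4 + 12\right) = \left(8 - 18 - 6\right) 114 - 32 = \left(-16\right) 114 - 32 = -1824 - 32 = -1856$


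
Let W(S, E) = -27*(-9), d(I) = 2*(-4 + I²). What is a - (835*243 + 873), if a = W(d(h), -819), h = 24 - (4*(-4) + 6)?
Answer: -203535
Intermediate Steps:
h = 34 (h = 24 - (-16 + 6) = 24 - 1*(-10) = 24 + 10 = 34)
d(I) = -8 + 2*I²
W(S, E) = 243
a = 243
a - (835*243 + 873) = 243 - (835*243 + 873) = 243 - (202905 + 873) = 243 - 1*203778 = 243 - 203778 = -203535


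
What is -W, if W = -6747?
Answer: 6747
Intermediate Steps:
-W = -1*(-6747) = 6747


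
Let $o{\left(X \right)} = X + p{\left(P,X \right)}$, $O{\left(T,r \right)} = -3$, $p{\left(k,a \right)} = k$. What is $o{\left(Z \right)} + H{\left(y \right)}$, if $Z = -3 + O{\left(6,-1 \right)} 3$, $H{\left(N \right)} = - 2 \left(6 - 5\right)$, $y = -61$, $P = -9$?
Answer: $-23$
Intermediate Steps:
$H{\left(N \right)} = -2$ ($H{\left(N \right)} = \left(-2\right) 1 = -2$)
$Z = -12$ ($Z = -3 - 9 = -12$)
$o{\left(X \right)} = -9 + X$ ($o{\left(X \right)} = X - 9 = -9 + X$)
$o{\left(Z \right)} + H{\left(y \right)} = \left(-9 - 12\right) - 2 = -21 - 2 = -23$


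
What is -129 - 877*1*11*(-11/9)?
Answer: 104956/9 ≈ 11662.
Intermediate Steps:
-129 - 877*1*11*(-11/9) = -129 - 9647*(-11*⅑) = -129 - 9647*(-11)/9 = -129 - 877*(-121/9) = -129 + 106117/9 = 104956/9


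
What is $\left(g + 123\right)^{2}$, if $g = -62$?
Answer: $3721$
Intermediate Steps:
$\left(g + 123\right)^{2} = \left(-62 + 123\right)^{2} = 61^{2} = 3721$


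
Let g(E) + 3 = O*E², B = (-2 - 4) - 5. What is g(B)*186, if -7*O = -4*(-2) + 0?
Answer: -183954/7 ≈ -26279.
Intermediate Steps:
O = -8/7 (O = -(-4*(-2) + 0)/7 = -(8 + 0)/7 = -⅐*8 = -8/7 ≈ -1.1429)
B = -11 (B = -6 - 5 = -11)
g(E) = -3 - 8*E²/7
g(B)*186 = (-3 - 8/7*(-11)²)*186 = (-3 - 8/7*121)*186 = (-3 - 968/7)*186 = -989/7*186 = -183954/7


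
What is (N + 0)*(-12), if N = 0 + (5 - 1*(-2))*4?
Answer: -336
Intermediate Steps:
N = 28 (N = 0 + (5 + 2)*4 = 0 + 7*4 = 0 + 28 = 28)
(N + 0)*(-12) = (28 + 0)*(-12) = 28*(-12) = -336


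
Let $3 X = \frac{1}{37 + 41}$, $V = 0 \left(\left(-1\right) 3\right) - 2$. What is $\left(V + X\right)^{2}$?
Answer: $\frac{218089}{54756} \approx 3.9829$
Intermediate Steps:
$V = -2$ ($V = 0 \left(-3\right) - 2 = 0 - 2 = -2$)
$X = \frac{1}{234}$ ($X = \frac{1}{3 \left(37 + 41\right)} = \frac{1}{3 \cdot 78} = \frac{1}{3} \cdot \frac{1}{78} = \frac{1}{234} \approx 0.0042735$)
$\left(V + X\right)^{2} = \left(-2 + \frac{1}{234}\right)^{2} = \left(- \frac{467}{234}\right)^{2} = \frac{218089}{54756}$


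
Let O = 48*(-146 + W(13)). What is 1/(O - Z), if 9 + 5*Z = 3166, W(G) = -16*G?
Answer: -5/88117 ≈ -5.6743e-5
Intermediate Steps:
Z = 3157/5 (Z = -9/5 + (⅕)*3166 = -9/5 + 3166/5 = 3157/5 ≈ 631.40)
O = -16992 (O = 48*(-146 - 16*13) = 48*(-146 - 208) = 48*(-354) = -16992)
1/(O - Z) = 1/(-16992 - 1*3157/5) = 1/(-16992 - 3157/5) = 1/(-88117/5) = -5/88117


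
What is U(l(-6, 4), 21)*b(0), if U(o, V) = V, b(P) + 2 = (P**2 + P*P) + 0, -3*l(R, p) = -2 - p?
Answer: -42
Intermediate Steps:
l(R, p) = 2/3 + p/3 (l(R, p) = -(-2 - p)/3 = 2/3 + p/3)
b(P) = -2 + 2*P**2 (b(P) = -2 + ((P**2 + P*P) + 0) = -2 + ((P**2 + P**2) + 0) = -2 + (2*P**2 + 0) = -2 + 2*P**2)
U(l(-6, 4), 21)*b(0) = 21*(-2 + 2*0**2) = 21*(-2 + 2*0) = 21*(-2 + 0) = 21*(-2) = -42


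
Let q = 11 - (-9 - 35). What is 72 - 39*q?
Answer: -2073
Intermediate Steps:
q = 55 (q = 11 - 1*(-44) = 11 + 44 = 55)
72 - 39*q = 72 - 39*55 = 72 - 2145 = -2073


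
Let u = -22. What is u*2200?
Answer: -48400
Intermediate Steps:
u*2200 = -22*2200 = -48400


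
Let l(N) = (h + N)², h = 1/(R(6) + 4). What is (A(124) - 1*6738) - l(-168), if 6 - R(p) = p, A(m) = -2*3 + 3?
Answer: -558097/16 ≈ -34881.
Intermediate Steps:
A(m) = -3 (A(m) = -6 + 3 = -3)
R(p) = 6 - p
h = ¼ (h = 1/((6 - 1*6) + 4) = 1/((6 - 6) + 4) = 1/(0 + 4) = 1/4 = ¼ ≈ 0.25000)
l(N) = (¼ + N)²
(A(124) - 1*6738) - l(-168) = (-3 - 1*6738) - (1 + 4*(-168))²/16 = (-3 - 6738) - (1 - 672)²/16 = -6741 - (-671)²/16 = -6741 - 450241/16 = -558097/16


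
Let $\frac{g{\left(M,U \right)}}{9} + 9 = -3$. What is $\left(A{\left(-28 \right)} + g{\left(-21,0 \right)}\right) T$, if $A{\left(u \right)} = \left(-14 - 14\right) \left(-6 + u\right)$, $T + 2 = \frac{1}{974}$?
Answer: $- \frac{821634}{487} \approx -1687.1$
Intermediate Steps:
$T = - \frac{1947}{974}$ ($T = -2 + \frac{1}{974} = - \frac{1947}{974} \approx -1.999$)
$A{\left(u \right)} = 168 - 28 u$ ($A{\left(u \right)} = - 28 \left(-6 + u\right) = 168 - 28 u$)
$g{\left(M,U \right)} = -108$ ($g{\left(M,U \right)} = -81 + 9 \left(-3\right) = -81 - 27 = -108$)
$\left(A{\left(-28 \right)} + g{\left(-21,0 \right)}\right) T = \left(\left(168 - -784\right) - 108\right) \left(- \frac{1947}{974}\right) = \left(\left(168 + 784\right) - 108\right) \left(- \frac{1947}{974}\right) = \left(952 - 108\right) \left(- \frac{1947}{974}\right) = 844 \left(- \frac{1947}{974}\right) = - \frac{821634}{487}$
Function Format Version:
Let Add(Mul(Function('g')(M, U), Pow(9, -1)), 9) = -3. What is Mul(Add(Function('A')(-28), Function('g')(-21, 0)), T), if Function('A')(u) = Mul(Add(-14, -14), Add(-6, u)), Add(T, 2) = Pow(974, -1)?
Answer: Rational(-821634, 487) ≈ -1687.1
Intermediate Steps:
T = Rational(-1947, 974) (T = Add(-2, Pow(974, -1)) = Add(-2, Rational(1, 974)) = Rational(-1947, 974) ≈ -1.9990)
Function('A')(u) = Add(168, Mul(-28, u)) (Function('A')(u) = Mul(-28, Add(-6, u)) = Add(168, Mul(-28, u)))
Function('g')(M, U) = -108 (Function('g')(M, U) = Add(-81, Mul(9, -3)) = Add(-81, -27) = -108)
Mul(Add(Function('A')(-28), Function('g')(-21, 0)), T) = Mul(Add(Add(168, Mul(-28, -28)), -108), Rational(-1947, 974)) = Mul(Add(Add(168, 784), -108), Rational(-1947, 974)) = Mul(Add(952, -108), Rational(-1947, 974)) = Mul(844, Rational(-1947, 974)) = Rational(-821634, 487)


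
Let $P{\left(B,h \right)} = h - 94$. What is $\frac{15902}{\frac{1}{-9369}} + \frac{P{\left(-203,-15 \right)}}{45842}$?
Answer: $- \frac{6829808785705}{45842} \approx -1.4899 \cdot 10^{8}$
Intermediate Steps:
$P{\left(B,h \right)} = -94 + h$
$\frac{15902}{\frac{1}{-9369}} + \frac{P{\left(-203,-15 \right)}}{45842} = \frac{15902}{\frac{1}{-9369}} + \frac{-94 - 15}{45842} = \frac{15902}{- \frac{1}{9369}} - \frac{109}{45842} = 15902 \left(-9369\right) - \frac{109}{45842} = -148985838 - \frac{109}{45842} = - \frac{6829808785705}{45842}$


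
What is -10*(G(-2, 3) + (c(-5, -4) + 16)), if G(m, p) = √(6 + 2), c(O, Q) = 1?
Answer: -170 - 20*√2 ≈ -198.28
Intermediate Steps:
G(m, p) = 2*√2 (G(m, p) = √8 = 2*√2)
-10*(G(-2, 3) + (c(-5, -4) + 16)) = -10*(2*√2 + (1 + 16)) = -10*(2*√2 + 17) = -10*(17 + 2*√2) = -170 - 20*√2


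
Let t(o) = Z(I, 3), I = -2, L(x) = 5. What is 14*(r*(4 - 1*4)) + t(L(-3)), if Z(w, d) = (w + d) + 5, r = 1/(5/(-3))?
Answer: 6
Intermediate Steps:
r = -3/5 (r = 1/(5*(-1/3)) = 1/(-5/3) = -3/5 ≈ -0.60000)
Z(w, d) = 5 + d + w (Z(w, d) = (d + w) + 5 = 5 + d + w)
t(o) = 6 (t(o) = 5 + 3 - 2 = 6)
14*(r*(4 - 1*4)) + t(L(-3)) = 14*(-3*(4 - 1*4)/5) + 6 = 14*(-3*(4 - 4)/5) + 6 = 14*(-3/5*0) + 6 = 14*0 + 6 = 0 + 6 = 6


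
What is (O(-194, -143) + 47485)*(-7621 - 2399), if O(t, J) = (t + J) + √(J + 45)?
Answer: -472422960 - 70140*I*√2 ≈ -4.7242e+8 - 99193.0*I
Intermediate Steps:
O(t, J) = J + t + √(45 + J) (O(t, J) = (J + t) + √(45 + J) = J + t + √(45 + J))
(O(-194, -143) + 47485)*(-7621 - 2399) = ((-143 - 194 + √(45 - 143)) + 47485)*(-7621 - 2399) = ((-143 - 194 + √(-98)) + 47485)*(-10020) = ((-143 - 194 + 7*I*√2) + 47485)*(-10020) = ((-337 + 7*I*√2) + 47485)*(-10020) = (47148 + 7*I*√2)*(-10020) = -472422960 - 70140*I*√2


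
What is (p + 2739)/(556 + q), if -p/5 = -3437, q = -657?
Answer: -19924/101 ≈ -197.27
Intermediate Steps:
p = 17185 (p = -5*(-3437) = 17185)
(p + 2739)/(556 + q) = (17185 + 2739)/(556 - 657) = 19924/(-101) = 19924*(-1/101) = -19924/101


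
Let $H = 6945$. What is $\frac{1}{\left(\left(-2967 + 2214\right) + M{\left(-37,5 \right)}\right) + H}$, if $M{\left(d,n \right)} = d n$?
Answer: $\frac{1}{6007} \approx 0.00016647$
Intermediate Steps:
$\frac{1}{\left(\left(-2967 + 2214\right) + M{\left(-37,5 \right)}\right) + H} = \frac{1}{\left(\left(-2967 + 2214\right) - 185\right) + 6945} = \frac{1}{\left(-753 - 185\right) + 6945} = \frac{1}{-938 + 6945} = \frac{1}{6007}$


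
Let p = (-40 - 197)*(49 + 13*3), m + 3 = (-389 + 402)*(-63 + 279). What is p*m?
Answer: -58501080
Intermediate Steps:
m = 2805 (m = -3 + (-389 + 402)*(-63 + 279) = -3 + 13*216 = -3 + 2808 = 2805)
p = -20856 (p = -237*(49 + 39) = -237*88 = -20856)
p*m = -20856*2805 = -58501080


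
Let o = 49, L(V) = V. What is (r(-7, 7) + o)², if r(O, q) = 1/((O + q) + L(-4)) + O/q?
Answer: 36481/16 ≈ 2280.1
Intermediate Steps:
r(O, q) = 1/(-4 + O + q) + O/q (r(O, q) = 1/((O + q) - 4) + O/q = 1/(-4 + O + q) + O/q)
(r(-7, 7) + o)² = ((7 + (-7)² - 4*(-7) - 7*7)/(7*(-4 - 7 + 7)) + 49)² = ((⅐)*(7 + 49 + 28 - 49)/(-4) + 49)² = ((⅐)*(-¼)*35 + 49)² = (-5/4 + 49)² = (191/4)² = 36481/16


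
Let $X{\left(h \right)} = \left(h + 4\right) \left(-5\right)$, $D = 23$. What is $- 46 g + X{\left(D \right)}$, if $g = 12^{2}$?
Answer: $-6759$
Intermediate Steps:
$g = 144$
$X{\left(h \right)} = -20 - 5 h$ ($X{\left(h \right)} = \left(4 + h\right) \left(-5\right) = -20 - 5 h$)
$- 46 g + X{\left(D \right)} = \left(-46\right) 144 - 135 = -6624 - 135 = -6759$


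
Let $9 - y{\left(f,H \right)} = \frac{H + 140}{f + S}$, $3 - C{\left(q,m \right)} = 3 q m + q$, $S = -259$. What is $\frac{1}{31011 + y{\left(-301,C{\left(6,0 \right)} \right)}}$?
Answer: $\frac{560}{17371337} \approx 3.2237 \cdot 10^{-5}$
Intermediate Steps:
$C{\left(q,m \right)} = 3 - q - 3 m q$ ($C{\left(q,m \right)} = 3 - \left(3 q m + q\right) = 3 - \left(3 m q + q\right) = 3 - \left(q + 3 m q\right) = 3 - q - 3 m q$)
$y{\left(f,H \right)} = 9 - \frac{140 + H}{-259 + f}$ ($y{\left(f,H \right)} = 9 - \frac{H + 140}{f - 259} = 9 - \frac{140 + H}{-259 + f}$)
$\frac{1}{31011 + y{\left(-301,C{\left(6,0 \right)} \right)}} = \frac{1}{31011 + \frac{-2471 - \left(3 - 6 - 0 \cdot 6\right) + 9 \left(-301\right)}{-259 - 301}} = \frac{1}{31011 + \frac{-2471 - \left(3 - 6 + 0\right) - 2709}{-560}} = \frac{1}{31011 - \frac{-2471 - -3 - 2709}{560}} = \frac{1}{31011 - \frac{-2471 + 3 - 2709}{560}} = \frac{1}{31011 - - \frac{5177}{560}} = \frac{1}{31011 + \frac{5177}{560}} = \frac{1}{\frac{17371337}{560}} = \frac{560}{17371337}$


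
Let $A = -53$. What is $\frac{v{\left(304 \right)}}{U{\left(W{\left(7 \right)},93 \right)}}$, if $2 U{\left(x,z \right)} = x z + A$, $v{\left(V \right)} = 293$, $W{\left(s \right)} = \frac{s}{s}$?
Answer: $\frac{293}{20} \approx 14.65$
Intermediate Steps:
$W{\left(s \right)} = 1$
$U{\left(x,z \right)} = - \frac{53}{2} + \frac{x z}{2}$ ($U{\left(x,z \right)} = \frac{x z - 53}{2} = \frac{-53 + x z}{2} = - \frac{53}{2} + \frac{x z}{2}$)
$\frac{v{\left(304 \right)}}{U{\left(W{\left(7 \right)},93 \right)}} = \frac{293}{- \frac{53}{2} + \frac{1}{2} \cdot 1 \cdot 93} = \frac{293}{- \frac{53}{2} + \frac{93}{2}} = \frac{293}{20}$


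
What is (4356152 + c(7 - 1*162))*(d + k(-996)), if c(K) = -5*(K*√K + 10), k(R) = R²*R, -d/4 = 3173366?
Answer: -4359331614022800 - 775574585000*I*√155 ≈ -4.3593e+15 - 9.6558e+12*I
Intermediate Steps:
d = -12693464 (d = -4*3173366 = -12693464)
k(R) = R³
c(K) = -50 - 5*K^(3/2) (c(K) = -5*(K^(3/2) + 10) = -5*(10 + K^(3/2)) = -50 - 5*K^(3/2))
(4356152 + c(7 - 1*162))*(d + k(-996)) = (4356152 + (-50 - 5*(7 - 1*162)^(3/2)))*(-12693464 + (-996)³) = (4356152 + (-50 - 5*(7 - 162)^(3/2)))*(-12693464 - 988047936) = (4356152 + (-50 - (-775)*I*√155))*(-1000741400) = (4356152 + (-50 + 775*I*√155))*(-1000741400) = (4356102 + 775*I*√155)*(-1000741400) = -4359331614022800 - 775574585000*I*√155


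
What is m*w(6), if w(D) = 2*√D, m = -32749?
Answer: -65498*√6 ≈ -1.6044e+5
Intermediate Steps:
m*w(6) = -65498*√6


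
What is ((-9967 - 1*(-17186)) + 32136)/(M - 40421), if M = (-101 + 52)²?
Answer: -7871/7604 ≈ -1.0351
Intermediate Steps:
M = 2401 (M = (-49)² = 2401)
((-9967 - 1*(-17186)) + 32136)/(M - 40421) = ((-9967 - 1*(-17186)) + 32136)/(2401 - 40421) = ((-9967 + 17186) + 32136)/(-38020) = (7219 + 32136)*(-1/38020) = 39355*(-1/38020) = -7871/7604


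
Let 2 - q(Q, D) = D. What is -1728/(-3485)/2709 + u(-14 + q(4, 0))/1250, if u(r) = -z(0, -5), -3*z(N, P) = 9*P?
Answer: -619791/52449250 ≈ -0.011817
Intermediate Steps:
q(Q, D) = 2 - D
z(N, P) = -3*P
u(r) = -15 (u(r) = -(-3)*(-5) = -1*15 = -15)
-1728/(-3485)/2709 + u(-14 + q(4, 0))/1250 = -1728/(-3485)/2709 - 15/1250 = -1728*(-1/3485)*(1/2709) - 15*1/1250 = (1728/3485)*(1/2709) - 3/250 = 192/1048985 - 3/250 = -619791/52449250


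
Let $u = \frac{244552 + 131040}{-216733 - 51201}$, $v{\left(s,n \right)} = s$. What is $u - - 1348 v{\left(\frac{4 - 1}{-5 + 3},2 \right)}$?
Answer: $- \frac{271069070}{133967} \approx -2023.4$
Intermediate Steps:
$u = - \frac{187796}{133967}$ ($u = \frac{375592}{-267934} = 375592 \left(- \frac{1}{267934}\right) = - \frac{187796}{133967} \approx -1.4018$)
$u - - 1348 v{\left(\frac{4 - 1}{-5 + 3},2 \right)} = - \frac{187796}{133967} - - 1348 \frac{4 - 1}{-5 + 3} = - \frac{187796}{133967} - - 1348 \frac{3}{-2} = - \frac{187796}{133967} - - 1348 \cdot 3 \left(- \frac{1}{2}\right) = - \frac{187796}{133967} - \left(-1348\right) \left(- \frac{3}{2}\right) = - \frac{187796}{133967} - 2022 = - \frac{271069070}{133967}$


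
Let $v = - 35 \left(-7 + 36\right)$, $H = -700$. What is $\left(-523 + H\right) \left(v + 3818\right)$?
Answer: $-3428069$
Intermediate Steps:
$v = -1015$ ($v = \left(-35\right) 29 = -1015$)
$\left(-523 + H\right) \left(v + 3818\right) = \left(-523 - 700\right) \left(-1015 + 3818\right) = \left(-1223\right) 2803 = -3428069$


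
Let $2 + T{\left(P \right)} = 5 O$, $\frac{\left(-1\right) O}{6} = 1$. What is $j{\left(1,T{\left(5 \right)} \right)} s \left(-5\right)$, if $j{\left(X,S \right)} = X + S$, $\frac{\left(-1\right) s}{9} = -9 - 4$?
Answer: $18135$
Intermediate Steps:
$O = -6$ ($O = \left(-6\right) 1 = -6$)
$s = 117$ ($s = - 9 \left(-9 - 4\right) = \left(-9\right) \left(-13\right) = 117$)
$T{\left(P \right)} = -32$ ($T{\left(P \right)} = -2 + 5 \left(-6\right) = -2 - 30 = -32$)
$j{\left(X,S \right)} = S + X$
$j{\left(1,T{\left(5 \right)} \right)} s \left(-5\right) = \left(-32 + 1\right) 117 \left(-5\right) = \left(-31\right) 117 \left(-5\right) = \left(-3627\right) \left(-5\right) = 18135$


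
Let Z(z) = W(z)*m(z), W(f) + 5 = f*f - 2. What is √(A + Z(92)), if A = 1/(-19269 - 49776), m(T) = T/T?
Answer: 2*√10079078006595/69045 ≈ 91.962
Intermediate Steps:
W(f) = -7 + f² (W(f) = -5 + (f*f - 2) = -5 + (f² - 2) = -5 + (-2 + f²) = -7 + f²)
m(T) = 1
A = -1/69045 (A = 1/(-69045) = -1/69045 ≈ -1.4483e-5)
Z(z) = -7 + z² (Z(z) = (-7 + z²)*1 = -7 + z²)
√(A + Z(92)) = √(-1/69045 + (-7 + 92²)) = √(-1/69045 + (-7 + 8464)) = √(-1/69045 + 8457) = √(583913564/69045) = 2*√10079078006595/69045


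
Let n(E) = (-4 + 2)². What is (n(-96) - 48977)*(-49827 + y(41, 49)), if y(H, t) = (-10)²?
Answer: 2435280371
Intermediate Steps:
y(H, t) = 100
n(E) = 4 (n(E) = (-2)² = 4)
(n(-96) - 48977)*(-49827 + y(41, 49)) = (4 - 48977)*(-49827 + 100) = -48973*(-49727) = 2435280371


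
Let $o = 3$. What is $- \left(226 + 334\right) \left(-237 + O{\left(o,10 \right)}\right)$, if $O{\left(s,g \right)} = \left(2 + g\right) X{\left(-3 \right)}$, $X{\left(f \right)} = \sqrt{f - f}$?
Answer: $132720$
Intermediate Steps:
$X{\left(f \right)} = 0$ ($X{\left(f \right)} = \sqrt{0} = 0$)
$O{\left(s,g \right)} = 0$ ($O{\left(s,g \right)} = \left(2 + g\right) 0 = 0$)
$- \left(226 + 334\right) \left(-237 + O{\left(o,10 \right)}\right) = - \left(226 + 334\right) \left(-237 + 0\right) = - 560 \left(-237\right) = \left(-1\right) \left(-132720\right) = 132720$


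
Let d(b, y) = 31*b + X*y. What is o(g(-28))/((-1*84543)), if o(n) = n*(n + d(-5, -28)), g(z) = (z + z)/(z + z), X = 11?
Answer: 154/28181 ≈ 0.0054647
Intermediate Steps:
g(z) = 1 (g(z) = (2*z)/((2*z)) = (2*z)*(1/(2*z)) = 1)
d(b, y) = 11*y + 31*b (d(b, y) = 31*b + 11*y = 11*y + 31*b)
o(n) = n*(-463 + n) (o(n) = n*(n + (11*(-28) + 31*(-5))) = n*(n + (-308 - 155)) = n*(n - 463) = n*(-463 + n))
o(g(-28))/((-1*84543)) = (1*(-463 + 1))/((-1*84543)) = (1*(-462))/(-84543) = -462*(-1/84543) = 154/28181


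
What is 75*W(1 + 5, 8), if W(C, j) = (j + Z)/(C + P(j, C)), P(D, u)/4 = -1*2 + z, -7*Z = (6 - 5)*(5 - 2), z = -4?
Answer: -1325/42 ≈ -31.548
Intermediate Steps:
Z = -3/7 (Z = -(6 - 5)*(5 - 2)/7 = -3/7 ≈ -0.42857)
P(D, u) = -24 (P(D, u) = 4*(-1*2 - 4) = 4*(-2 - 4) = 4*(-6) = -24)
W(C, j) = (-3/7 + j)/(-24 + C) (W(C, j) = (j - 3/7)/(C - 24) = (-3/7 + j)/(-24 + C))
75*W(1 + 5, 8) = 75*((-3/7 + 8)/(-24 + (1 + 5))) = 75*((53/7)/(-24 + 6)) = 75*((53/7)/(-18)) = 75*(-1/18*53/7) = 75*(-53/126) = -1325/42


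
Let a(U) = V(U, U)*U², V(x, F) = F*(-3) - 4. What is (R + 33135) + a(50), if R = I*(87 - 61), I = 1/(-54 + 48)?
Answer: -1055608/3 ≈ -3.5187e+5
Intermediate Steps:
I = -⅙ (I = 1/(-6) = -⅙ ≈ -0.16667)
R = -13/3 (R = -(87 - 61)/6 = -⅙*26 = -13/3 ≈ -4.3333)
V(x, F) = -4 - 3*F (V(x, F) = -3*F - 4 = -4 - 3*F)
a(U) = U²*(-4 - 3*U) (a(U) = (-4 - 3*U)*U² = U²*(-4 - 3*U))
(R + 33135) + a(50) = (-13/3 + 33135) + 50²*(-4 - 3*50) = 99392/3 + 2500*(-4 - 150) = 99392/3 + 2500*(-154) = 99392/3 - 385000 = -1055608/3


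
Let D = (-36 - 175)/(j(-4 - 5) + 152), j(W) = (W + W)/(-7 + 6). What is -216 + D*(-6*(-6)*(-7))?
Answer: 8226/85 ≈ 96.776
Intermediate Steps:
j(W) = -2*W (j(W) = (2*W)/(-1) = (2*W)*(-1) = -2*W)
D = -211/170 (D = (-36 - 175)/(-2*(-4 - 5) + 152) = -211/(-2*(-9) + 152) = -211/(18 + 152) = -211/170 ≈ -1.2412)
-216 + D*(-6*(-6)*(-7)) = -216 - 211*(-6*(-6))*(-7)/170 = -216 - 3798*(-7)/85 = -216 - 211/170*(-252) = -216 + 26586/85 = 8226/85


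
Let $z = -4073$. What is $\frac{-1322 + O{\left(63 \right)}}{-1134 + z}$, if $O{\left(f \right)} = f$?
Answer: $\frac{1259}{5207} \approx 0.24179$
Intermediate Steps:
$\frac{-1322 + O{\left(63 \right)}}{-1134 + z} = \frac{-1322 + 63}{-1134 - 4073} = - \frac{1259}{-5207} = \left(-1259\right) \left(- \frac{1}{5207}\right) = \frac{1259}{5207}$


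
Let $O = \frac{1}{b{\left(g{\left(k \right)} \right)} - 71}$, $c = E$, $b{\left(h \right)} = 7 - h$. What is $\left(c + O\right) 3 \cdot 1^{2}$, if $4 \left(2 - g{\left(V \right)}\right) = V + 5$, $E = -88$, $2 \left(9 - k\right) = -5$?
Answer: $- \frac{43568}{165} \approx -264.05$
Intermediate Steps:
$k = \frac{23}{2}$ ($k = 9 - - \frac{5}{2} = 9 + \frac{5}{2} = \frac{23}{2} \approx 11.5$)
$g{\left(V \right)} = \frac{3}{4} - \frac{V}{4}$ ($g{\left(V \right)} = 2 - \frac{V + 5}{4} = 2 - \frac{5 + V}{4} = 2 - \left(\frac{5}{4} + \frac{V}{4}\right) = \frac{3}{4} - \frac{V}{4}$)
$c = -88$
$O = - \frac{8}{495}$ ($O = \frac{1}{\left(7 - \left(\frac{3}{4} - \frac{23}{8}\right)\right) - 71} = \frac{1}{\left(7 - - \frac{17}{8}\right) - 71} = \frac{1}{\left(7 + \frac{17}{8}\right) - 71} = \frac{1}{\frac{73}{8} - 71} = \frac{1}{- \frac{495}{8}} = - \frac{8}{495} \approx -0.016162$)
$\left(c + O\right) 3 \cdot 1^{2} = \left(-88 - \frac{8}{495}\right) 3 \cdot 1^{2} = - \frac{43568 \cdot 3 \cdot 1}{495} = \left(- \frac{43568}{495}\right) 3 = - \frac{43568}{165}$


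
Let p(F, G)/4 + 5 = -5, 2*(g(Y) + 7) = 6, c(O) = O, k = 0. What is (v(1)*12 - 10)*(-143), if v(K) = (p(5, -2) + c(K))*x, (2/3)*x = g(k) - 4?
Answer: -801658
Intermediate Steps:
g(Y) = -4 (g(Y) = -7 + (½)*6 = -7 + 3 = -4)
x = -12 (x = 3*(-4 - 4)/2 = (3/2)*(-8) = -12)
p(F, G) = -40 (p(F, G) = -20 + 4*(-5) = -20 - 20 = -40)
v(K) = 480 - 12*K (v(K) = (-40 + K)*(-12) = 480 - 12*K)
(v(1)*12 - 10)*(-143) = ((480 - 12*1)*12 - 10)*(-143) = ((480 - 12)*12 - 10)*(-143) = (468*12 - 10)*(-143) = (5616 - 10)*(-143) = 5606*(-143) = -801658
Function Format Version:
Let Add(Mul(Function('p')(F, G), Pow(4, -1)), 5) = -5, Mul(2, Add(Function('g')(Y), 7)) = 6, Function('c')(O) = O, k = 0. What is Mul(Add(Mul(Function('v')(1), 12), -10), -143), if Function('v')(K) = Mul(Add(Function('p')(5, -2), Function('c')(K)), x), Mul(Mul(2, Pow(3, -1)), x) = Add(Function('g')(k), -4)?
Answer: -801658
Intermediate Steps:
Function('g')(Y) = -4 (Function('g')(Y) = Add(-7, Mul(Rational(1, 2), 6)) = Add(-7, 3) = -4)
x = -12 (x = Mul(Rational(3, 2), Add(-4, -4)) = Mul(Rational(3, 2), -8) = -12)
Function('p')(F, G) = -40 (Function('p')(F, G) = Add(-20, Mul(4, -5)) = Add(-20, -20) = -40)
Function('v')(K) = Add(480, Mul(-12, K)) (Function('v')(K) = Mul(Add(-40, K), -12) = Add(480, Mul(-12, K)))
Mul(Add(Mul(Function('v')(1), 12), -10), -143) = Mul(Add(Mul(Add(480, Mul(-12, 1)), 12), -10), -143) = Mul(Add(Mul(Add(480, -12), 12), -10), -143) = Mul(Add(Mul(468, 12), -10), -143) = Mul(Add(5616, -10), -143) = Mul(5606, -143) = -801658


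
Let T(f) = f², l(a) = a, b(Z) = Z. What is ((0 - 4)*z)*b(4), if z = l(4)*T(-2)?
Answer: -256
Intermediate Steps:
z = 16 (z = 4*(-2)² = 4*4 = 16)
((0 - 4)*z)*b(4) = ((0 - 4)*16)*4 = -4*16*4 = -64*4 = -256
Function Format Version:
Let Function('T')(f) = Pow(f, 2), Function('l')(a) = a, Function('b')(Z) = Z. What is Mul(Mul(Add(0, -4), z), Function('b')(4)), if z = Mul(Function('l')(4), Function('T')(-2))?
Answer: -256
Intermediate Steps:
z = 16 (z = Mul(4, Pow(-2, 2)) = Mul(4, 4) = 16)
Mul(Mul(Add(0, -4), z), Function('b')(4)) = Mul(Mul(Add(0, -4), 16), 4) = Mul(Mul(-4, 16), 4) = Mul(-64, 4) = -256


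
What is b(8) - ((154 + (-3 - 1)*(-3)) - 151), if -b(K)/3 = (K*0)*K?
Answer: -15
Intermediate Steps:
b(K) = 0 (b(K) = -3*K*0*K = -0*K = -3*0 = 0)
b(8) - ((154 + (-3 - 1)*(-3)) - 151) = 0 - ((154 + (-3 - 1)*(-3)) - 151) = 0 - ((154 - 4*(-3)) - 151) = 0 - ((154 + 12) - 151) = 0 - (166 - 151) = 0 - 1*15 = 0 - 15 = -15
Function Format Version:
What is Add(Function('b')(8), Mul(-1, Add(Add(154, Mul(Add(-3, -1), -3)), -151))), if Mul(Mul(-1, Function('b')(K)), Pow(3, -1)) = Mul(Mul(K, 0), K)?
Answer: -15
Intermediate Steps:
Function('b')(K) = 0 (Function('b')(K) = Mul(-3, Mul(Mul(K, 0), K)) = Mul(-3, Mul(0, K)) = Mul(-3, 0) = 0)
Add(Function('b')(8), Mul(-1, Add(Add(154, Mul(Add(-3, -1), -3)), -151))) = Add(0, Mul(-1, Add(Add(154, Mul(Add(-3, -1), -3)), -151))) = Add(0, Mul(-1, Add(Add(154, Mul(-4, -3)), -151))) = Add(0, Mul(-1, Add(Add(154, 12), -151))) = Add(0, Mul(-1, Add(166, -151))) = Add(0, Mul(-1, 15)) = Add(0, -15) = -15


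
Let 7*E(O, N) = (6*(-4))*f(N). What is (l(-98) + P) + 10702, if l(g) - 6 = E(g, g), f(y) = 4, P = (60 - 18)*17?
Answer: 79858/7 ≈ 11408.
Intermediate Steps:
P = 714 (P = 42*17 = 714)
E(O, N) = -96/7 (E(O, N) = ((6*(-4))*4)/7 = (-24*4)/7 = (⅐)*(-96) = -96/7)
l(g) = -54/7 (l(g) = 6 - 96/7 = -54/7)
(l(-98) + P) + 10702 = (-54/7 + 714) + 10702 = 4944/7 + 10702 = 79858/7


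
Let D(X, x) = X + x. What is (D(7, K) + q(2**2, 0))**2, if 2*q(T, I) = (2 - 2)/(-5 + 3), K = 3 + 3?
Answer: 169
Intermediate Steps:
K = 6
q(T, I) = 0 (q(T, I) = ((2 - 2)/(-5 + 3))/2 = (0/(-2))/2 = (0*(-1/2))/2 = (1/2)*0 = 0)
(D(7, K) + q(2**2, 0))**2 = ((7 + 6) + 0)**2 = (13 + 0)**2 = 13**2 = 169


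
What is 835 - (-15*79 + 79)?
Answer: 1941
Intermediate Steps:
835 - (-15*79 + 79) = 835 - (-1185 + 79) = 835 - 1*(-1106) = 835 + 1106 = 1941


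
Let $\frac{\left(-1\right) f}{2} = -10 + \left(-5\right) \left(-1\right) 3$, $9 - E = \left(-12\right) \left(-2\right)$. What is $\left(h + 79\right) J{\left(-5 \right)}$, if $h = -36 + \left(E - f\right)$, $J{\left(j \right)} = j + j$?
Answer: $-380$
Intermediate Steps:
$E = -15$ ($E = 9 - \left(-12\right) \left(-2\right) = 9 - 24 = -15$)
$J{\left(j \right)} = 2 j$
$f = -10$ ($f = - 2 \left(-10 + \left(-5\right) \left(-1\right) 3\right) = - 2 \left(-10 + 5 \cdot 3\right) = - 2 \left(-10 + 15\right) = \left(-2\right) 5 = -10$)
$h = -41$ ($h = -36 - 5 = -41$)
$\left(h + 79\right) J{\left(-5 \right)} = \left(-41 + 79\right) 2 \left(-5\right) = 38 \left(-10\right) = -380$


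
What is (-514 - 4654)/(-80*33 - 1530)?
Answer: 2584/2085 ≈ 1.2393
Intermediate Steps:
(-514 - 4654)/(-80*33 - 1530) = -5168/(-2640 - 1530) = -5168/(-4170) = -5168*(-1/4170) = 2584/2085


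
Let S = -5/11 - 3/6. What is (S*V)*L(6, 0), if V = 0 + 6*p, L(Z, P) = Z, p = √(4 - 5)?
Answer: -378*I/11 ≈ -34.364*I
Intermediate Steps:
p = I (p = √(-1) = I ≈ 1.0*I)
S = -21/22 (S = -5*1/11 - 3*⅙ = -5/11 - ½ = -21/22 ≈ -0.95455)
V = 6*I (V = 0 + 6*I = 6*I ≈ 6.0*I)
(S*V)*L(6, 0) = -63*I/11*6 = -378*I/11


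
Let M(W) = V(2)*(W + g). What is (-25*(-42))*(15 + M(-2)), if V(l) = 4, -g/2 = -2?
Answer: 24150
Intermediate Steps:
g = 4 (g = -2*(-2) = 4)
M(W) = 16 + 4*W (M(W) = 4*(W + 4) = 4*(4 + W) = 16 + 4*W)
(-25*(-42))*(15 + M(-2)) = (-25*(-42))*(15 + (16 + 4*(-2))) = 1050*(15 + (16 - 8)) = 1050*(15 + 8) = 1050*23 = 24150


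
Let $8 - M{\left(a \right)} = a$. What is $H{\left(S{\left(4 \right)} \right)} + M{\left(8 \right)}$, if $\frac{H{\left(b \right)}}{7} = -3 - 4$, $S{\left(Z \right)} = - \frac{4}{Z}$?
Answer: $-49$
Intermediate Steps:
$M{\left(a \right)} = 8 - a$
$H{\left(b \right)} = -49$ ($H{\left(b \right)} = 7 \left(-3 - 4\right) = 7 \left(-7\right) = -49$)
$H{\left(S{\left(4 \right)} \right)} + M{\left(8 \right)} = -49 + \left(8 - 8\right) = -49 + 0 = -49$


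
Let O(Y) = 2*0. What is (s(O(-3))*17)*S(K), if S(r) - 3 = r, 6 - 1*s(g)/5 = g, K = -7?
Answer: -2040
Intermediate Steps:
O(Y) = 0
s(g) = 30 - 5*g
S(r) = 3 + r
(s(O(-3))*17)*S(K) = ((30 - 5*0)*17)*(3 - 7) = ((30 + 0)*17)*(-4) = (30*17)*(-4) = 510*(-4) = -2040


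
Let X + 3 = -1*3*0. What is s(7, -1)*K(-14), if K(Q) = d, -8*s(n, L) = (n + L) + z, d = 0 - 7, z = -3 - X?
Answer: 21/4 ≈ 5.2500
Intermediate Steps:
X = -3 (X = -3 - 1*3*0 = -3 - 3*0 = -3 + 0 = -3)
z = 0 (z = -3 - 1*(-3) = -3 + 3 = 0)
d = -7
s(n, L) = -L/8 - n/8 (s(n, L) = -((n + L) + 0)/8 = -((L + n) + 0)/8 = -(L + n)/8 = -L/8 - n/8)
K(Q) = -7
s(7, -1)*K(-14) = (-⅛*(-1) - ⅛*7)*(-7) = (⅛ - 7/8)*(-7) = -¾*(-7) = 21/4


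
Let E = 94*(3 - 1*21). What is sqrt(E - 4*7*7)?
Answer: 4*I*sqrt(118) ≈ 43.451*I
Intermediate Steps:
E = -1692 (E = 94*(3 - 21) = 94*(-18) = -1692)
sqrt(E - 4*7*7) = sqrt(-1692 - 4*7*7) = sqrt(-1692 - 28*7) = sqrt(-1692 - 196) = sqrt(-1888) = 4*I*sqrt(118)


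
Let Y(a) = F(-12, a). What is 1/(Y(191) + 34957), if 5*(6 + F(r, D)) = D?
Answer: 5/174946 ≈ 2.8580e-5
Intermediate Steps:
F(r, D) = -6 + D/5
Y(a) = -6 + a/5
1/(Y(191) + 34957) = 1/((-6 + (⅕)*191) + 34957) = 1/((-6 + 191/5) + 34957) = 1/(161/5 + 34957) = 1/(174946/5) = 5/174946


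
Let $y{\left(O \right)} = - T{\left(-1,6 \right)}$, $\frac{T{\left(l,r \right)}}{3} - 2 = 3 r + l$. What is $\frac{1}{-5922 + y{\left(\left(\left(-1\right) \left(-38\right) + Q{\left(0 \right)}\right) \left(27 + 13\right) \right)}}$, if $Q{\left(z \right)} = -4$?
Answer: $- \frac{1}{5979} \approx -0.00016725$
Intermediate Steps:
$T{\left(l,r \right)} = 6 + 3 l + 9 r$ ($T{\left(l,r \right)} = 6 + 3 \left(3 r + l\right) = 6 + 3 \left(l + 3 r\right) = 6 + \left(3 l + 9 r\right) = 6 + 3 l + 9 r$)
$y{\left(O \right)} = -57$ ($y{\left(O \right)} = - (6 + 3 \left(-1\right) + 9 \cdot 6) = - (6 - 3 + 54) = \left(-1\right) 57 = -57$)
$\frac{1}{-5922 + y{\left(\left(\left(-1\right) \left(-38\right) + Q{\left(0 \right)}\right) \left(27 + 13\right) \right)}} = \frac{1}{-5922 - 57} = \frac{1}{-5979} = - \frac{1}{5979}$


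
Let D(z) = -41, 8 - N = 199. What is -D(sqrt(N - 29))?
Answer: 41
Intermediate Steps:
N = -191 (N = 8 - 1*199 = 8 - 199 = -191)
-D(sqrt(N - 29)) = -1*(-41) = 41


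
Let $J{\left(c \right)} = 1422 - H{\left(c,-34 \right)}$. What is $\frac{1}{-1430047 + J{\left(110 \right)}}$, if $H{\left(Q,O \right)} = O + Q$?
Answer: $- \frac{1}{1428701} \approx -6.9994 \cdot 10^{-7}$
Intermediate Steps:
$J{\left(c \right)} = 1456 - c$ ($J{\left(c \right)} = 1422 - \left(-34 + c\right) = 1456 - c$)
$\frac{1}{-1430047 + J{\left(110 \right)}} = \frac{1}{-1430047 + \left(1456 - 110\right)} = \frac{1}{-1430047 + 1346} = \frac{1}{-1428701} = - \frac{1}{1428701}$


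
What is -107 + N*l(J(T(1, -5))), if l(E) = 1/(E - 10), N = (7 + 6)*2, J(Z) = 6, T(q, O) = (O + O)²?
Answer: -227/2 ≈ -113.50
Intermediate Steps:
T(q, O) = 4*O² (T(q, O) = (2*O)² = 4*O²)
N = 26 (N = 13*2 = 26)
l(E) = 1/(-10 + E)
-107 + N*l(J(T(1, -5))) = -107 + 26/(-10 + 6) = -107 + 26/(-4) = -107 + 26*(-¼) = -107 - 13/2 = -227/2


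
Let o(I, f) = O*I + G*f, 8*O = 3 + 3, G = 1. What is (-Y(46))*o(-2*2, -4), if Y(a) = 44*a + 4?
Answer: 14196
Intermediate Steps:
Y(a) = 4 + 44*a
O = ¾ (O = (3 + 3)/8 = (⅛)*6 = ¾ ≈ 0.75000)
o(I, f) = f + 3*I/4 (o(I, f) = 3*I/4 + 1*f = 3*I/4 + f = f + 3*I/4)
(-Y(46))*o(-2*2, -4) = (-(4 + 44*46))*(-4 + 3*(-2*2)/4) = (-(4 + 2024))*(-4 + (¾)*(-4)) = (-1*2028)*(-4 - 3) = -2028*(-7) = 14196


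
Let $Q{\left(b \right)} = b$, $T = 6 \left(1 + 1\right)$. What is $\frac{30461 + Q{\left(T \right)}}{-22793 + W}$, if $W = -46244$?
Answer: $- \frac{983}{2227} \approx -0.4414$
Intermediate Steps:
$T = 12$ ($T = 6 \cdot 2 = 12$)
$\frac{30461 + Q{\left(T \right)}}{-22793 + W} = \frac{30461 + 12}{-22793 - 46244} = \frac{30473}{-69037} = 30473 \left(- \frac{1}{69037}\right) = - \frac{983}{2227}$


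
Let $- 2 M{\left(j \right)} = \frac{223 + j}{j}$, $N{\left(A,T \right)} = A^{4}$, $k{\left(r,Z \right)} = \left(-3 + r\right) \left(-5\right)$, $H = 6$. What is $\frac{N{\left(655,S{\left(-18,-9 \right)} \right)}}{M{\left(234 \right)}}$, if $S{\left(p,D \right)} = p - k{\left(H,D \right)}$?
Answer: $- \frac{86141226892500}{457} \approx -1.8849 \cdot 10^{11}$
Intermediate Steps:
$k{\left(r,Z \right)} = 15 - 5 r$
$S{\left(p,D \right)} = 15 + p$ ($S{\left(p,D \right)} = p - \left(15 - 30\right) = p - -15 = p + 15 = 15 + p$)
$M{\left(j \right)} = - \frac{223 + j}{2 j}$ ($M{\left(j \right)} = - \frac{\left(223 + j\right) \frac{1}{j}}{2} = - \frac{\frac{1}{j} \left(223 + j\right)}{2} = - \frac{223 + j}{2 j}$)
$\frac{N{\left(655,S{\left(-18,-9 \right)} \right)}}{M{\left(234 \right)}} = \frac{655^{4}}{\frac{1}{2} \cdot \frac{1}{234} \left(-223 - 234\right)} = \frac{184062450625}{\frac{1}{2} \cdot \frac{1}{234} \left(-223 - 234\right)} = \frac{184062450625}{\frac{1}{2} \cdot \frac{1}{234} \left(-457\right)} = \frac{184062450625}{- \frac{457}{468}} = 184062450625 \left(- \frac{468}{457}\right) = - \frac{86141226892500}{457}$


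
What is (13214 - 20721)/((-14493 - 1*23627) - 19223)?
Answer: 7507/57343 ≈ 0.13091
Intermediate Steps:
(13214 - 20721)/((-14493 - 1*23627) - 19223) = -7507/((-14493 - 23627) - 19223) = -7507/(-38120 - 19223) = -7507/(-57343) = -7507*(-1/57343) = 7507/57343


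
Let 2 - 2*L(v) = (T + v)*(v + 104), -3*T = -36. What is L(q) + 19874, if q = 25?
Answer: 34977/2 ≈ 17489.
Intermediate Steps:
T = 12 (T = -⅓*(-36) = 12)
L(v) = 1 - (12 + v)*(104 + v)/2 (L(v) = 1 - (12 + v)*(v + 104)/2 = 1 - (12 + v)*(104 + v)/2)
L(q) + 19874 = (-623 - 58*25 - ½*25²) + 19874 = (-623 - 1450 - ½*625) + 19874 = (-623 - 1450 - 625/2) + 19874 = -4771/2 + 19874 = 34977/2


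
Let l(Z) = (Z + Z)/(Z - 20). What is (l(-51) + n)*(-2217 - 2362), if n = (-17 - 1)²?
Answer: -105802374/71 ≈ -1.4902e+6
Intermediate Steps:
n = 324 (n = (-18)² = 324)
l(Z) = 2*Z/(-20 + Z) (l(Z) = (2*Z)/(-20 + Z) = 2*Z/(-20 + Z))
(l(-51) + n)*(-2217 - 2362) = (2*(-51)/(-20 - 51) + 324)*(-2217 - 2362) = (2*(-51)/(-71) + 324)*(-4579) = (2*(-51)*(-1/71) + 324)*(-4579) = (102/71 + 324)*(-4579) = (23106/71)*(-4579) = -105802374/71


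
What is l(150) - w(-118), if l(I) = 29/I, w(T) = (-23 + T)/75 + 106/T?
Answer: 26299/8850 ≈ 2.9716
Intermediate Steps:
w(T) = -23/75 + 106/T + T/75 (w(T) = (-23 + T)*(1/75) + 106/T = (-23/75 + T/75) + 106/T = -23/75 + 106/T + T/75)
l(150) - w(-118) = 29/150 - (7950 - 118*(-23 - 118))/(75*(-118)) = 29*(1/150) - (-1)*(7950 - 118*(-141))/(75*118) = 29/150 - (-1)*(7950 + 16638)/(75*118) = 29/150 - (-1)*24588/(75*118) = 29/150 - 1*(-4098/1475) = 29/150 + 4098/1475 = 26299/8850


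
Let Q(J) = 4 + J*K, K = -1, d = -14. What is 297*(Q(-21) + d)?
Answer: 3267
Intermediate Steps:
Q(J) = 4 - J (Q(J) = 4 + J*(-1) = 4 - J)
297*(Q(-21) + d) = 297*((4 - 1*(-21)) - 14) = 297*((4 + 21) - 14) = 297*(25 - 14) = 297*11 = 3267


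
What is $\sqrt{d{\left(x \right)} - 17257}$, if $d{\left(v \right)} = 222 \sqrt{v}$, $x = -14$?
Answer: $\sqrt{-17257 + 222 i \sqrt{14}} \approx 3.161 + 131.4 i$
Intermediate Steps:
$\sqrt{d{\left(x \right)} - 17257} = \sqrt{222 \sqrt{-14} - 17257} = \sqrt{222 i \sqrt{14} - 17257} = \sqrt{-17257 + 222 i \sqrt{14}}$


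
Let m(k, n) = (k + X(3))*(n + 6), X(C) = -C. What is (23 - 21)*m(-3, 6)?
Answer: -144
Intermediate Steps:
m(k, n) = (-3 + k)*(6 + n) (m(k, n) = (k - 1*3)*(n + 6) = (k - 3)*(6 + n) = (-3 + k)*(6 + n))
(23 - 21)*m(-3, 6) = (23 - 21)*(-18 - 3*6 + 6*(-3) - 3*6) = 2*(-18 - 18 - 18 - 18) = 2*(-72) = -144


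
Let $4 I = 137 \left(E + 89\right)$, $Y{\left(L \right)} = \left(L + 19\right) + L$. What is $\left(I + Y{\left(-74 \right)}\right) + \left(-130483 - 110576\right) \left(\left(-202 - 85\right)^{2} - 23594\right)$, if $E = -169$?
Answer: $-14168245594$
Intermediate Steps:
$Y{\left(L \right)} = 19 + 2 L$ ($Y{\left(L \right)} = \left(19 + L\right) + L = 19 + 2 L$)
$I = -2740$ ($I = \frac{137 \left(-169 + 89\right)}{4} = \frac{137 \left(-80\right)}{4} = \frac{1}{4} \left(-10960\right) = -2740$)
$\left(I + Y{\left(-74 \right)}\right) + \left(-130483 - 110576\right) \left(\left(-202 - 85\right)^{2} - 23594\right) = \left(-2740 + \left(19 + 2 \left(-74\right)\right)\right) + \left(-130483 - 110576\right) \left(\left(-202 - 85\right)^{2} - 23594\right) = \left(-2740 + \left(19 - 148\right)\right) - 241059 \left(\left(-287\right)^{2} - 23594\right) = \left(-2740 - 129\right) - 241059 \left(82369 - 23594\right) = -2869 - 14168242725 = -14168245594$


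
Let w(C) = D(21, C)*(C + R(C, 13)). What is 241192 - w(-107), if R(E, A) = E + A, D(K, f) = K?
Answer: 245413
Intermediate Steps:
R(E, A) = A + E
w(C) = 273 + 42*C (w(C) = 21*(C + (13 + C)) = 21*(13 + 2*C) = 273 + 42*C)
241192 - w(-107) = 241192 - (273 + 42*(-107)) = 241192 - (273 - 4494) = 241192 - 1*(-4221) = 241192 + 4221 = 245413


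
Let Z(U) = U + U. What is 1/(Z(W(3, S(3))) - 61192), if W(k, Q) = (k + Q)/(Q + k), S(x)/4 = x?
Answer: -1/61190 ≈ -1.6343e-5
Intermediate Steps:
S(x) = 4*x
W(k, Q) = 1 (W(k, Q) = (Q + k)/(Q + k) = 1)
Z(U) = 2*U
1/(Z(W(3, S(3))) - 61192) = 1/(2*1 - 61192) = 1/(2 - 61192) = 1/(-61190) = -1/61190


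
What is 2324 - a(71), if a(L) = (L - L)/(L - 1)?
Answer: 2324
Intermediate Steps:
a(L) = 0 (a(L) = 0/(-1 + L) = 0)
2324 - a(71) = 2324 - 1*0 = 2324 + 0 = 2324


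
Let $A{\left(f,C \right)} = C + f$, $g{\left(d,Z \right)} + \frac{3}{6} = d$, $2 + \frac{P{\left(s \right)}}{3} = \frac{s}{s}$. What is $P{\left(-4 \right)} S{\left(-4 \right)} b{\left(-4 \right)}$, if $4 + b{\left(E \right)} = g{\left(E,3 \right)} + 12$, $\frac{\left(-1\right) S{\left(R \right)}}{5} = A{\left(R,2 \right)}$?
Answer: $-105$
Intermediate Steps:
$P{\left(s \right)} = -3$ ($P{\left(s \right)} = -6 + 3 \frac{s}{s} = -6 + 3 \cdot 1 = -6 + 3 = -3$)
$g{\left(d,Z \right)} = - \frac{1}{2} + d$
$S{\left(R \right)} = -10 - 5 R$ ($S{\left(R \right)} = - 5 \left(2 + R\right) = -10 - 5 R$)
$b{\left(E \right)} = \frac{15}{2} + E$ ($b{\left(E \right)} = -4 + \left(\left(- \frac{1}{2} + E\right) + 12\right) = -4 + \left(\frac{23}{2} + E\right) = \frac{15}{2} + E$)
$P{\left(-4 \right)} S{\left(-4 \right)} b{\left(-4 \right)} = - 3 \left(-10 - -20\right) \left(\frac{15}{2} - 4\right) = - 3 \left(-10 + 20\right) \frac{7}{2} = \left(-3\right) 10 \cdot \frac{7}{2} = \left(-30\right) \frac{7}{2} = -105$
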